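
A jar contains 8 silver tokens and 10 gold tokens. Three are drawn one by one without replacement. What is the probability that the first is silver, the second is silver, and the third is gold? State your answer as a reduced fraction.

35/306

Multiply the conditional probabilities at each draw: 8/18 · 7/17 · 10/16 = 560/4896 = 35/306.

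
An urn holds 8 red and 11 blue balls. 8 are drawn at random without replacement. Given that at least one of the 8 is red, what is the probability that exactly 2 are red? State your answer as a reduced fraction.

4312/25139

Work in counts. Selections with at least one red: C(19,8) − C(11,8) = 75582 − 165 = 75417.
Of those, selections where exactly 2 are red: C(8,2)·C(11,6) = 28·462 = 12936.
Conditional probability = 12936/75417 = 4312/25139.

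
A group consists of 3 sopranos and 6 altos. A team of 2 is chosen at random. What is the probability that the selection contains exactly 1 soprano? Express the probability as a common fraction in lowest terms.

Total number of selections: C(9,2) = 36.
Selections with exactly 1 soprano: choose 1 of the 3 sopranos and 1 of the 6 altos, C(3,1)·C(6,1) = 3·6 = 18.
Probability = 18/36 = 1/2.

1/2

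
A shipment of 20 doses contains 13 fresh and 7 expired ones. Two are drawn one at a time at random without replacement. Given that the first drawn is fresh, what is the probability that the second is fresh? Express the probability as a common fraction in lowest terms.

12/19

After removing one fresh, 19 remain: 12 fresh and 7 expired.
So the probability the next is fresh is 12/19.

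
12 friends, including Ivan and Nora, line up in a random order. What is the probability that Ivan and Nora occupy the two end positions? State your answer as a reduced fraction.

There are 12! = 479001600 arrangements.
Place Ivan and Nora at the ends in 2 ways, arrange the remaining 10 in 10! = 3628800 ways: 2·3628800 = 7257600.
Probability = 7257600/479001600 = 1/66.

1/66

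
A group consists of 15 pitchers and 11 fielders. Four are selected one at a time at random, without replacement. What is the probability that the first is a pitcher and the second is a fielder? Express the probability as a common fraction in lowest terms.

33/130

Multiply the conditional probabilities at each draw: 15/26 · 11/25 = 165/650 = 33/130.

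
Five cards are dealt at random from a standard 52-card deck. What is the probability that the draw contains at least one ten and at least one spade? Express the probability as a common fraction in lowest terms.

There are C(52,5) = 2598960 possible draws.
By inclusion-exclusion on the complements, draws missing all tens or all spades: C(48,5) + C(39,5) − C(36,5) = 1712304 + 575757 − 376992 = 1911069.
So draws with at least one of each: 2598960 − 1911069 = 687891, probability 687891/2598960 = 229297/866320.

229297/866320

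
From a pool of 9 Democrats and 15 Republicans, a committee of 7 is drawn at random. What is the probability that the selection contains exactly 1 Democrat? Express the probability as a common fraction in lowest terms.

There are C(24,7) = 346104 ways to choose 7 from 24.
Selections with exactly 1 Democrat: choose 1 of the 9 Democrats and 6 of the 15 Republicans, C(9,1)·C(15,6) = 9·5005 = 45045.
Probability = 45045/346104 = 455/3496.

455/3496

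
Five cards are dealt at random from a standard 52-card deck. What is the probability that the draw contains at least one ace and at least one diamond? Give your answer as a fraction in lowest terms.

There are C(52,5) = 2598960 possible draws.
By inclusion-exclusion on the complements, draws missing all aces or all diamonds: C(48,5) + C(39,5) − C(36,5) = 1712304 + 575757 − 376992 = 1911069.
So draws with at least one of each: 2598960 − 1911069 = 687891, probability 687891/2598960 = 229297/866320.

229297/866320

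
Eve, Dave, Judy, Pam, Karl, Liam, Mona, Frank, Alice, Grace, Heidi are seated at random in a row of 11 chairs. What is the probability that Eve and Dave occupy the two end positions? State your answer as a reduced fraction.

1/55

There are 11! = 39916800 arrangements.
Place Eve and Dave at the ends in 2 ways, arrange the remaining 9 in 9! = 362880 ways: 2·362880 = 725760.
Probability = 725760/39916800 = 1/55.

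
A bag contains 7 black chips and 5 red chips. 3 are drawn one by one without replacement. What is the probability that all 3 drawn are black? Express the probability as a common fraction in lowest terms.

7/44

Multiply the conditional probabilities at each draw: 7/12 · 6/11 · 5/10 = 210/1320 = 7/44.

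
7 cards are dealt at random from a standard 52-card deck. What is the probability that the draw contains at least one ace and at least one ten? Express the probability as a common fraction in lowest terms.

3105873/16723070

There are C(52,7) = 133784560 possible draws.
By inclusion-exclusion on the complements, draws missing all aces or all tens: C(48,7) + C(48,7) − C(44,7) = 73629072 + 73629072 − 38320568 = 108937576.
So draws with at least one of each: 133784560 − 108937576 = 24846984, probability 24846984/133784560 = 3105873/16723070.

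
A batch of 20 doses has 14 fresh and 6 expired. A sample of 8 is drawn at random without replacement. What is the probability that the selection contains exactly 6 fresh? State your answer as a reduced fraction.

231/646

The sample space is all 8-subsets of the 20: C(20,8) = 125970.
Selections with exactly 6 fresh: choose 6 of the 14 fresh and 2 of the 6 expired, C(14,6)·C(6,2) = 3003·15 = 45045.
Probability = 45045/125970 = 231/646.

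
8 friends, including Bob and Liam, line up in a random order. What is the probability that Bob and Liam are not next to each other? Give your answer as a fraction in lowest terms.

There are 8! = 40320 arrangements.
Arrangements with Bob and Liam adjacent: 2·7! = 10080.
So not adjacent: 40320 − 10080 = 30240, probability 30240/40320 = 3/4.

3/4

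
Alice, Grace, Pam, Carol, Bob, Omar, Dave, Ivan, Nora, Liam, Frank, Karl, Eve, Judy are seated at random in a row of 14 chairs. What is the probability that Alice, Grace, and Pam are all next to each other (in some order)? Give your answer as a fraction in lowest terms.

There are 14! = 87178291200 arrangements.
Treat the three as one block: 12! placements × 3! orders within the block = 479001600·6 = 2874009600.
Probability = 2874009600/87178291200 = 3/91.

3/91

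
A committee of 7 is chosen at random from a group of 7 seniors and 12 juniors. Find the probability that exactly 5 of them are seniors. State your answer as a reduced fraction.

231/8398

Total number of selections: C(19,7) = 50388.
Selections with exactly 5 seniors: choose 5 of the 7 seniors and 2 of the 12 juniors, C(7,5)·C(12,2) = 21·66 = 1386.
Probability = 1386/50388 = 231/8398.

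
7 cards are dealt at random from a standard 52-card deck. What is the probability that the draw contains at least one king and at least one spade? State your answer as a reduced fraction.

53122231/133784560

There are C(52,7) = 133784560 possible draws.
By inclusion-exclusion on the complements, draws missing all kings or all spades: C(48,7) + C(39,7) − C(36,7) = 73629072 + 15380937 − 8347680 = 80662329.
So draws with at least one of each: 133784560 − 80662329 = 53122231, probability 53122231/133784560.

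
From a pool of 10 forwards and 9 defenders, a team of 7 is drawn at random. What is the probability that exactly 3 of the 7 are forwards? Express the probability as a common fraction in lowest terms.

Total number of selections: C(19,7) = 50388.
Selections with exactly 3 forwards: choose 3 of the 10 forwards and 4 of the 9 defenders, C(10,3)·C(9,4) = 120·126 = 15120.
Probability = 15120/50388 = 1260/4199.

1260/4199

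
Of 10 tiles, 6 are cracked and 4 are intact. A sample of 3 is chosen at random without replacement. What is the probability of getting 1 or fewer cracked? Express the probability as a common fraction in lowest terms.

1/3

There are C(10,3) = 120 ways to choose the 3.
Favorable selections (1 or fewer cracked): C(6,0)·C(4,3) + C(6,1)·C(4,2) = 4 + 36 = 40.
Probability = 40/120 = 1/3.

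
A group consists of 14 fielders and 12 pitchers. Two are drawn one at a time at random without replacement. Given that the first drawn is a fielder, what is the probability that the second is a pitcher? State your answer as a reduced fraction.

12/25

After removing one fielder, 25 remain: 13 fielders and 12 pitchers.
So the probability the next is a pitcher is 12/25.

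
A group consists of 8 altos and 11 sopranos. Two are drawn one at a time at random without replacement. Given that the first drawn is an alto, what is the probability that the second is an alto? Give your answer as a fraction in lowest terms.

After removing one alto, 18 remain: 7 altos and 11 sopranos.
So the probability the next is an alto is 7/18.

7/18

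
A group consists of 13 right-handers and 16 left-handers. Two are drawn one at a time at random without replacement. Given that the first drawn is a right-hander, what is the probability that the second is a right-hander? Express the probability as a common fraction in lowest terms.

After removing one right-hander, 28 remain: 12 right-handers and 16 left-handers.
So the probability the next is a right-hander is 12/28 = 3/7.

3/7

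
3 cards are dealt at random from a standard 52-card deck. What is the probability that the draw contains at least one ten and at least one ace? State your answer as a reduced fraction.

188/5525

There are C(52,3) = 22100 possible draws.
By inclusion-exclusion on the complements, draws missing all tens or all aces: C(48,3) + C(48,3) − C(44,3) = 17296 + 17296 − 13244 = 21348.
So draws with at least one of each: 22100 − 21348 = 752, probability 752/22100 = 188/5525.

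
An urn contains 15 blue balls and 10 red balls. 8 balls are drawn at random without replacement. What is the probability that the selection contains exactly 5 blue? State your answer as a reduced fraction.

728/2185

There are C(25,8) = 1081575 ways to choose 8 from 25.
Selections with exactly 5 blue: choose 5 of the 15 blue and 3 of the 10 red, C(15,5)·C(10,3) = 3003·120 = 360360.
Probability = 360360/1081575 = 728/2185.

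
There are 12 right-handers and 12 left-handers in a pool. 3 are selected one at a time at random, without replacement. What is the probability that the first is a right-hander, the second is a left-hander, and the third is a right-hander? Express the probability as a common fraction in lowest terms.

Multiply the conditional probabilities at each draw: 12/24 · 12/23 · 11/22 = 1584/12144 = 3/23.

3/23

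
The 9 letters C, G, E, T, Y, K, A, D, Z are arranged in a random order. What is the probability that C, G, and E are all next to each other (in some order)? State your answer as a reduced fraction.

1/12

There are 9! = 362880 arrangements.
Treat the three as one block: 7! placements × 3! orders within the block = 5040·6 = 30240.
Probability = 30240/362880 = 1/12.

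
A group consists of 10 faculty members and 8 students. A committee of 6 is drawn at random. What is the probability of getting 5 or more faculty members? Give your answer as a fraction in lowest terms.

53/442

Total selections: C(18,6) = 18564.
Favorable selections (5 or more faculty members): C(10,5)·C(8,1) + C(10,6)·C(8,0) = 2016 + 210 = 2226.
Probability = 2226/18564 = 53/442.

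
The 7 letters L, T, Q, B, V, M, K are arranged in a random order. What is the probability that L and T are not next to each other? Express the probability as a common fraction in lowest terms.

There are 7! = 5040 arrangements.
Arrangements with L and T adjacent: 2·6! = 1440.
So not adjacent: 5040 − 1440 = 3600, probability 3600/5040 = 5/7.

5/7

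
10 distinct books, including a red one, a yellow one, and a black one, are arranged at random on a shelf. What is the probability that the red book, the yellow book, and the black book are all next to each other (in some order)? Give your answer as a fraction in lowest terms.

1/15

There are 10! = 3628800 arrangements.
Treat the three as one block: 8! placements × 3! orders within the block = 40320·6 = 241920.
Probability = 241920/3628800 = 1/15.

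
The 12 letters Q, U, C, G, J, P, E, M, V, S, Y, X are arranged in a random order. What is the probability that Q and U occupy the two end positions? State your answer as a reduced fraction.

1/66

There are 12! = 479001600 arrangements.
Place Q and U at the ends in 2 ways, arrange the remaining 10 in 10! = 3628800 ways: 2·3628800 = 7257600.
Probability = 7257600/479001600 = 1/66.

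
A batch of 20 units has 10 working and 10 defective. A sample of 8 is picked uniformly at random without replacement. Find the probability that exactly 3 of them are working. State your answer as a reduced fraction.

Total number of selections: C(20,8) = 125970.
Selections with exactly 3 working: choose 3 of the 10 working and 5 of the 10 defective, C(10,3)·C(10,5) = 120·252 = 30240.
Probability = 30240/125970 = 1008/4199.

1008/4199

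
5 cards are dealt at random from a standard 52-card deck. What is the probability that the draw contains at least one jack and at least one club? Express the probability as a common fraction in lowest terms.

229297/866320

There are C(52,5) = 2598960 possible draws.
By inclusion-exclusion on the complements, draws missing all jacks or all clubs: C(48,5) + C(39,5) − C(36,5) = 1712304 + 575757 − 376992 = 1911069.
So draws with at least one of each: 2598960 − 1911069 = 687891, probability 687891/2598960 = 229297/866320.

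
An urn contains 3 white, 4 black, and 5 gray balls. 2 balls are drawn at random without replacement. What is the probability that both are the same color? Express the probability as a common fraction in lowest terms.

19/66

There are C(12,2) = 66 ways to draw 2 balls.
All same color: C(3,2) + C(4,2) + C(5,2) = 3 + 6 + 10 = 19.
Probability = 19/66.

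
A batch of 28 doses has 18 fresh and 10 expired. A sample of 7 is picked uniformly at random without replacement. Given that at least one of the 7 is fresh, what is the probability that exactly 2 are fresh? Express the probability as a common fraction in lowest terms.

3213/98660

Work in counts. Selections with at least one fresh: C(28,7) − C(10,7) = 1184040 − 120 = 1183920.
Of those, selections where exactly 2 are fresh: C(18,2)·C(10,5) = 153·252 = 38556.
Conditional probability = 38556/1183920 = 3213/98660.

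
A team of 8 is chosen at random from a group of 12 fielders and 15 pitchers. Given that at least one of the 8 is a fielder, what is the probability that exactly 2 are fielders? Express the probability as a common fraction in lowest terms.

77/516

Work in counts. Selections with at least one fielder: C(27,8) − C(15,8) = 2220075 − 6435 = 2213640.
Of those, selections where exactly 2 are fielders: C(12,2)·C(15,6) = 66·5005 = 330330.
Conditional probability = 330330/2213640 = 77/516.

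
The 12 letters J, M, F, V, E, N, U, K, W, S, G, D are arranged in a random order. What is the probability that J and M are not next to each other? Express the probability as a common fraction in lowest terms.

5/6

There are 12! = 479001600 arrangements.
Arrangements with J and M adjacent: 2·11! = 79833600.
So not adjacent: 479001600 − 79833600 = 399168000, probability 399168000/479001600 = 5/6.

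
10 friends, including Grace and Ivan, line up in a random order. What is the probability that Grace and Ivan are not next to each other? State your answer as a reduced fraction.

4/5

There are 10! = 3628800 arrangements.
Arrangements with Grace and Ivan adjacent: 2·9! = 725760.
So not adjacent: 3628800 − 725760 = 2903040, probability 2903040/3628800 = 4/5.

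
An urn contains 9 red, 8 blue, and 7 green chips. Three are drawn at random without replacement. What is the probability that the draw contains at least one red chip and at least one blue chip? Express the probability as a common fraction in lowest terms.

261/506

There are C(24,3) = 2024 possible draws.
By inclusion-exclusion on the complements, draws missing all red or all blue: C(15,3) + C(16,3) − C(7,3) = 455 + 560 − 35 = 980.
So draws with at least one of each: 2024 − 980 = 1044, probability 1044/2024 = 261/506.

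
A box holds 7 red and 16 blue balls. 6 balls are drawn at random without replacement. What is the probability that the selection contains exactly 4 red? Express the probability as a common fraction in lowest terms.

200/4807

The sample space is all 6-subsets of the 23: C(23,6) = 100947.
Selections with exactly 4 red: choose 4 of the 7 red and 2 of the 16 blue, C(7,4)·C(16,2) = 35·120 = 4200.
Probability = 4200/100947 = 200/4807.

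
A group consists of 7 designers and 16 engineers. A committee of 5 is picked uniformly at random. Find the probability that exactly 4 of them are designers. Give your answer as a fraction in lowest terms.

80/4807

There are C(23,5) = 33649 ways to choose 5 from 23.
Selections with exactly 4 designers: choose 4 of the 7 designers and 1 of the 16 engineers, C(7,4)·C(16,1) = 35·16 = 560.
Probability = 560/33649 = 80/4807.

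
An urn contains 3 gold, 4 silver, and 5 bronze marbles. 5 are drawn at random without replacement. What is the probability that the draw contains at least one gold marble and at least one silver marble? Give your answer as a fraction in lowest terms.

611/792

There are C(12,5) = 792 possible draws.
By inclusion-exclusion on the complements, draws missing all gold or all silver: C(9,5) + C(8,5) − C(5,5) = 126 + 56 − 1 = 181.
So draws with at least one of each: 792 − 181 = 611, probability 611/792.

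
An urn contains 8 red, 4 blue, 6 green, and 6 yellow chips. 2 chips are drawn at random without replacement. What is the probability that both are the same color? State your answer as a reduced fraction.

16/69

There are C(24,2) = 276 ways to draw 2 chips.
All same color: C(8,2) + C(4,2) + C(6,2) + C(6,2) = 28 + 6 + 15 + 15 = 64.
Probability = 64/276 = 16/69.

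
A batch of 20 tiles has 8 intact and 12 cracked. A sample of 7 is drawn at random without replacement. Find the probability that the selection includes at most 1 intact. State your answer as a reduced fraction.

Total selections: C(20,7) = 77520.
Favorable selections (at most 1 intact): C(8,0)·C(12,7) + C(8,1)·C(12,6) = 792 + 7392 = 8184.
Probability = 8184/77520 = 341/3230.

341/3230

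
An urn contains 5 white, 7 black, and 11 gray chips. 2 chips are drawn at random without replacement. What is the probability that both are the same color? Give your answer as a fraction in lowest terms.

86/253

There are C(23,2) = 253 ways to draw 2 chips.
All same color: C(5,2) + C(7,2) + C(11,2) = 10 + 21 + 55 = 86.
Probability = 86/253.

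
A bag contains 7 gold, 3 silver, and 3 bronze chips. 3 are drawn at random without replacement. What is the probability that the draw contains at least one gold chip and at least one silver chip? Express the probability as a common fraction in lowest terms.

There are C(13,3) = 286 possible draws.
By inclusion-exclusion on the complements, draws missing all gold or all silver: C(6,3) + C(10,3) − C(3,3) = 20 + 120 − 1 = 139.
So draws with at least one of each: 286 − 139 = 147, probability 147/286.

147/286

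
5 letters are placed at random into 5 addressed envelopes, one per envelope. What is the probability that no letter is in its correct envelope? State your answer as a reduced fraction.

There are 5! = 120 assignments.
By inclusion-exclusion, assignments with no fixed points: C(5,0)·5! − C(5,1)·4! + C(5,2)·3! − C(5,3)·2! + C(5,4)·1! − C(5,5)·0! = 44.
Probability = 44/120 = 11/30.

11/30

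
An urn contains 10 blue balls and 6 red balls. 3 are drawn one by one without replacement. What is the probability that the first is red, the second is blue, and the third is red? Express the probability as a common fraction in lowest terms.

5/56

Multiply the conditional probabilities at each draw: 6/16 · 10/15 · 5/14 = 300/3360 = 5/56.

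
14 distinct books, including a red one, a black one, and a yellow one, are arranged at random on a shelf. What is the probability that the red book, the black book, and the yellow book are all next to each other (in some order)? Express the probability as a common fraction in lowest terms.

3/91

There are 14! = 87178291200 arrangements.
Treat the three as one block: 12! placements × 3! orders within the block = 479001600·6 = 2874009600.
Probability = 2874009600/87178291200 = 3/91.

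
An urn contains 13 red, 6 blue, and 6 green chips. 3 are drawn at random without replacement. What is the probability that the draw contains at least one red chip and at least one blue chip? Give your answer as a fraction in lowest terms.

There are C(25,3) = 2300 possible draws.
By inclusion-exclusion on the complements, draws missing all red or all blue: C(12,3) + C(19,3) − C(6,3) = 220 + 969 − 20 = 1169.
So draws with at least one of each: 2300 − 1169 = 1131, probability 1131/2300.

1131/2300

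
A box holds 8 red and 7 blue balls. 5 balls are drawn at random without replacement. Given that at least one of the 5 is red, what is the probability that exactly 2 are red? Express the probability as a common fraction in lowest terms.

70/213

Work in counts. Selections with at least one red: C(15,5) − C(7,5) = 3003 − 21 = 2982.
Of those, selections where exactly 2 are red: C(8,2)·C(7,3) = 28·35 = 980.
Conditional probability = 980/2982 = 70/213.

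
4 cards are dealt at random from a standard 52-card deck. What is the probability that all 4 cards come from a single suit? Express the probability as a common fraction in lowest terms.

There are C(52,4) = 270725 possible 4-card hands.
Hands of one suit: 4 suits × C(13,4) = 4·715 = 2860.
Probability = 2860/270725 = 44/4165.

44/4165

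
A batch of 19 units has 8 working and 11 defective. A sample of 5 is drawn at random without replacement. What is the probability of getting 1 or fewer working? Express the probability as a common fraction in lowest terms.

517/1938

Total selections: C(19,5) = 11628.
Favorable selections (1 or fewer working): C(8,0)·C(11,5) + C(8,1)·C(11,4) = 462 + 2640 = 3102.
Probability = 3102/11628 = 517/1938.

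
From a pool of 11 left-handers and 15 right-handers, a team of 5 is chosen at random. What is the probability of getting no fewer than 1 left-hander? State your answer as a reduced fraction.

439/460

Total selections: C(26,5) = 65780.
Favorable selections (no fewer than 1 left-hander): C(11,1)·C(15,4) + C(11,2)·C(15,3) + C(11,3)·C(15,2) + C(11,4)·C(15,1) + C(11,5)·C(15,0) = 15015 + 25025 + 17325 + 4950 + 462 = 62777.
Probability = 62777/65780 = 439/460.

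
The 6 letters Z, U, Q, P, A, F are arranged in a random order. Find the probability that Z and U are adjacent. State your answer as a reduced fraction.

There are 6! = 720 arrangements.
Treat Z and U as a block: 5! arrangements of the blocks × 2 orders within the block = 2·120 = 240.
Probability = 240/720 = 1/3.

1/3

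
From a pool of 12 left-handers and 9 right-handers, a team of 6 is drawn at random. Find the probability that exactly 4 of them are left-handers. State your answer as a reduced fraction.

1485/4522

Total number of selections: C(21,6) = 54264.
Selections with exactly 4 left-handers: choose 4 of the 12 left-handers and 2 of the 9 right-handers, C(12,4)·C(9,2) = 495·36 = 17820.
Probability = 17820/54264 = 1485/4522.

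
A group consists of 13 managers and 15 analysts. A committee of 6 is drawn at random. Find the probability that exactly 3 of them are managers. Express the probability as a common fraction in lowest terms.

143/414

Total number of selections: C(28,6) = 376740.
Selections with exactly 3 managers: choose 3 of the 13 managers and 3 of the 15 analysts, C(13,3)·C(15,3) = 286·455 = 130130.
Probability = 130130/376740 = 143/414.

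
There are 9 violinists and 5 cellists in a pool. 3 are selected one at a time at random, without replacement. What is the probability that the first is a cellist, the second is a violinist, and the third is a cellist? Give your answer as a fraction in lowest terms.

15/182

Multiply the conditional probabilities at each draw: 5/14 · 9/13 · 4/12 = 180/2184 = 15/182.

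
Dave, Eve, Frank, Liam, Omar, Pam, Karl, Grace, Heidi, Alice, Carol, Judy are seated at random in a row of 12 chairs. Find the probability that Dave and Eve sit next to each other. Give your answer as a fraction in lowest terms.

There are 12! = 479001600 arrangements.
Treat Dave and Eve as a block: 11! arrangements of the blocks × 2 orders within the block = 2·39916800 = 79833600.
Probability = 79833600/479001600 = 1/6.

1/6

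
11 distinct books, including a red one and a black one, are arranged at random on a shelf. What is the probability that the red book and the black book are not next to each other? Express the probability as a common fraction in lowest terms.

9/11

There are 11! = 39916800 arrangements.
Arrangements with the red book and the black book adjacent: 2·10! = 7257600.
So not adjacent: 39916800 − 7257600 = 32659200, probability 32659200/39916800 = 9/11.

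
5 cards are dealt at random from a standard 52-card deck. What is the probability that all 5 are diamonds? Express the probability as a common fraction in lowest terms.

There are C(52,5) = 2598960 possible 5-card hands.
Hands that are all diamonds: C(13,5) = 1287.
Probability = 1287/2598960 = 33/66640.

33/66640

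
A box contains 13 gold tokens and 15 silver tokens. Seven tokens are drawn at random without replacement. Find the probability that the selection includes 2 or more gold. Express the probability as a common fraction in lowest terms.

There are C(28,7) = 1184040 ways to choose the 7.
Count the complement (fewer than 2 gold): C(13,0)·C(15,7) + C(13,1)·C(15,6) = 6435 + 65065 = 71500.
Probability = 1 − 71500/1184040 = 1112540/1184040 = 389/414.

389/414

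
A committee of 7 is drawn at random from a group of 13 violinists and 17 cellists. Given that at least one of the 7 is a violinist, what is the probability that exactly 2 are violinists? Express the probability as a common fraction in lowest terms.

Work in counts. Selections with at least one violinist: C(30,7) − C(17,7) = 2035800 − 19448 = 2016352.
Of those, selections where exactly 2 are violinists: C(13,2)·C(17,5) = 78·6188 = 482664.
Conditional probability = 482664/2016352 = 4641/19388.

4641/19388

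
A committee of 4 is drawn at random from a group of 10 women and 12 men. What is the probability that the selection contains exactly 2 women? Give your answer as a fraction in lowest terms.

54/133

There are C(22,4) = 7315 ways to choose 4 from 22.
Selections with exactly 2 women: choose 2 of the 10 women and 2 of the 12 men, C(10,2)·C(12,2) = 45·66 = 2970.
Probability = 2970/7315 = 54/133.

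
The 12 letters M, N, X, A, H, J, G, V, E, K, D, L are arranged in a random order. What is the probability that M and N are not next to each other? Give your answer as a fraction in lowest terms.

5/6

There are 12! = 479001600 arrangements.
Arrangements with M and N adjacent: 2·11! = 79833600.
So not adjacent: 479001600 − 79833600 = 399168000, probability 399168000/479001600 = 5/6.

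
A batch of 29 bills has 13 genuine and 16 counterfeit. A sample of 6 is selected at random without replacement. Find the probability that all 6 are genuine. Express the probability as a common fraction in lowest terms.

There are C(29,6) = 475020 possible selections.
Selections with all genuine: C(13,6) = 1716.
Probability = 1716/475020 = 11/3045.

11/3045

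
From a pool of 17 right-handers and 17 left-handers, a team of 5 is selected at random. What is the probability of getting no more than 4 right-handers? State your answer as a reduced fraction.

There are C(34,5) = 278256 ways to choose the 5.
The complement is exactly 5 right-handers: C(17,5)·C(17,0) = 6188.
Probability = 1 − 6188/278256 = 272068/278256 = 4001/4092.

4001/4092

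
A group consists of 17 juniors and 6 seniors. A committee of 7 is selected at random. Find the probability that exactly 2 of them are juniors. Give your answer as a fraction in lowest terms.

The sample space is all 7-subsets of the 23: C(23,7) = 245157.
Selections with exactly 2 juniors: choose 2 of the 17 juniors and 5 of the 6 seniors, C(17,2)·C(6,5) = 136·6 = 816.
Probability = 816/245157 = 16/4807.

16/4807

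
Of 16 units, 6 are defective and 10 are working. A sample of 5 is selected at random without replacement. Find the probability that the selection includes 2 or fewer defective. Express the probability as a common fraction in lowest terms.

69/91

There are C(16,5) = 4368 ways to choose the 5.
Favorable selections (2 or fewer defective): C(6,0)·C(10,5) + C(6,1)·C(10,4) + C(6,2)·C(10,3) = 252 + 1260 + 1800 = 3312.
Probability = 3312/4368 = 69/91.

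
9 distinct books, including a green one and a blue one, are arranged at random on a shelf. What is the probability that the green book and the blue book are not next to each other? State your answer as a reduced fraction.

7/9

There are 9! = 362880 arrangements.
Arrangements with the green book and the blue book adjacent: 2·8! = 80640.
So not adjacent: 362880 − 80640 = 282240, probability 282240/362880 = 7/9.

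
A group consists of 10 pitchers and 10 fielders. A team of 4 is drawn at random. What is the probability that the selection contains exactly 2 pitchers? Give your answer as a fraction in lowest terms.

135/323

Total number of selections: C(20,4) = 4845.
Selections with exactly 2 pitchers: choose 2 of the 10 pitchers and 2 of the 10 fielders, C(10,2)·C(10,2) = 45·45 = 2025.
Probability = 2025/4845 = 135/323.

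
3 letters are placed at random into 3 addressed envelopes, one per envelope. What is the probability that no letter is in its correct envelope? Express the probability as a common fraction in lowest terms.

1/3

There are 3! = 6 assignments.
By inclusion-exclusion, assignments with no fixed points: C(3,0)·3! − C(3,1)·2! + C(3,2)·1! − C(3,3)·0! = 2.
Probability = 2/6 = 1/3.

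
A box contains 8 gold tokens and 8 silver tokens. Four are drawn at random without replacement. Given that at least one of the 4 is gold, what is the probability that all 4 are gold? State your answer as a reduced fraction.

1/25

Work in counts. Selections with at least one gold: C(16,4) − C(8,4) = 1820 − 70 = 1750.
Of those, selections where all 4 are gold: C(8,4) = 70.
Conditional probability = 70/1750 = 1/25.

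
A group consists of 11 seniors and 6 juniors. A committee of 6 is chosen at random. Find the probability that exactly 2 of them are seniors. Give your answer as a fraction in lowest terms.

The sample space is all 6-subsets of the 17: C(17,6) = 12376.
Selections with exactly 2 seniors: choose 2 of the 11 seniors and 4 of the 6 juniors, C(11,2)·C(6,4) = 55·15 = 825.
Probability = 825/12376.

825/12376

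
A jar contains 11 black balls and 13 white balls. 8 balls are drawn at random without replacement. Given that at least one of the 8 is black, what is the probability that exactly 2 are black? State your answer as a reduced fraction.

715/5562

Work in counts. Selections with at least one black: C(24,8) − C(13,8) = 735471 − 1287 = 734184.
Of those, selections where exactly 2 are black: C(11,2)·C(13,6) = 55·1716 = 94380.
Conditional probability = 94380/734184 = 715/5562.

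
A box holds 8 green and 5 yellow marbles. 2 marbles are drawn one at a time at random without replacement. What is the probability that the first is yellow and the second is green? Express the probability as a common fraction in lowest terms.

10/39

Multiply the conditional probabilities at each draw: 5/13 · 8/12 = 40/156 = 10/39.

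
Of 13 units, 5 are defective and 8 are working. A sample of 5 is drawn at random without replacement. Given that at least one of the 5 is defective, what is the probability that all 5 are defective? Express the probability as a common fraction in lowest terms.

Work in counts. Selections with at least one defective: C(13,5) − C(8,5) = 1287 − 56 = 1231.
Of those, selections where all 5 are defective: C(5,5) = 1.
Conditional probability = 1/1231.

1/1231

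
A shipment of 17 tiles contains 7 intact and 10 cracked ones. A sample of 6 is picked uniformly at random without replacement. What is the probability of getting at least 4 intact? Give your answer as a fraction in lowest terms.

32/221

There are C(17,6) = 12376 ways to choose the 6.
Favorable selections (at least 4 intact): C(7,4)·C(10,2) + C(7,5)·C(10,1) + C(7,6)·C(10,0) = 1575 + 210 + 7 = 1792.
Probability = 1792/12376 = 32/221.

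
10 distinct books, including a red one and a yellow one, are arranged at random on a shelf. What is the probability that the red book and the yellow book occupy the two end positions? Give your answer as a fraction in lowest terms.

1/45

There are 10! = 3628800 arrangements.
Place the red book and the yellow book at the ends in 2 ways, arrange the remaining 8 in 8! = 40320 ways: 2·40320 = 80640.
Probability = 80640/3628800 = 1/45.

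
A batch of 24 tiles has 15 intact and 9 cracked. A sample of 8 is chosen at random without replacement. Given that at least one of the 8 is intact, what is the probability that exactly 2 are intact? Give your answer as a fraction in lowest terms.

Work in counts. Selections with at least one intact: C(24,8) − C(9,8) = 735471 − 9 = 735462.
Of those, selections where exactly 2 are intact: C(15,2)·C(9,6) = 105·84 = 8820.
Conditional probability = 8820/735462 = 70/5837.

70/5837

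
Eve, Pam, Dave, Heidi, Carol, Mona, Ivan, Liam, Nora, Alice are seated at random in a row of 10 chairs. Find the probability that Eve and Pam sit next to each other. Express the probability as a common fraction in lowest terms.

1/5

There are 10! = 3628800 arrangements.
Treat Eve and Pam as a block: 9! arrangements of the blocks × 2 orders within the block = 2·362880 = 725760.
Probability = 725760/3628800 = 1/5.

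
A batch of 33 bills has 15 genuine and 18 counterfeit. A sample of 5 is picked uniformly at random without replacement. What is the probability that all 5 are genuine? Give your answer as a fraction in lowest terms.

There are C(33,5) = 237336 possible selections.
Selections with all genuine: C(15,5) = 3003.
Probability = 3003/237336 = 91/7192.

91/7192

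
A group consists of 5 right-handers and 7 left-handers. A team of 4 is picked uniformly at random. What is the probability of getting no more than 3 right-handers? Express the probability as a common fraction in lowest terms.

Total selections: C(12,4) = 495.
The complement is exactly 4 right-handers: C(5,4)·C(7,0) = 5.
Probability = 1 − 5/495 = 490/495 = 98/99.

98/99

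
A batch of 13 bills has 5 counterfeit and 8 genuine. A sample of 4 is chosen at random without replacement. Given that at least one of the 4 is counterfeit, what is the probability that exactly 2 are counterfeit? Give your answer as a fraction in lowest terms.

56/129

Work in counts. Selections with at least one counterfeit: C(13,4) − C(8,4) = 715 − 70 = 645.
Of those, selections where exactly 2 are counterfeit: C(5,2)·C(8,2) = 10·28 = 280.
Conditional probability = 280/645 = 56/129.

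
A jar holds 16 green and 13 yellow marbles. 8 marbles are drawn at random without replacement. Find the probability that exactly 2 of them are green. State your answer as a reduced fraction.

Total number of selections: C(29,8) = 4292145.
Selections with exactly 2 green: choose 2 of the 16 green and 6 of the 13 yellow, C(16,2)·C(13,6) = 120·1716 = 205920.
Probability = 205920/4292145 = 32/667.

32/667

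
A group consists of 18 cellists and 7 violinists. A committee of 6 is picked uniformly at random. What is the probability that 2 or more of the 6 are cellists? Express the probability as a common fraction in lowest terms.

459/460

Total selections: C(25,6) = 177100.
Count the complement (fewer than 2 cellists): C(18,0)·C(7,6) + C(18,1)·C(7,5) = 7 + 378 = 385.
Probability = 1 − 385/177100 = 176715/177100 = 459/460.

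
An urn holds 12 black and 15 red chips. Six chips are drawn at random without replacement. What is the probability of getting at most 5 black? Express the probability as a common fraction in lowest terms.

There are C(27,6) = 296010 ways to choose the 6.
The complement is exactly 6 black: C(12,6)·C(15,0) = 924.
Probability = 1 − 924/296010 = 295086/296010 = 4471/4485.

4471/4485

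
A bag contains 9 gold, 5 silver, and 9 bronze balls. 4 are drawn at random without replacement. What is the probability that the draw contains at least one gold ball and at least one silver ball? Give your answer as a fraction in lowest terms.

984/1771

There are C(23,4) = 8855 possible draws.
By inclusion-exclusion on the complements, draws missing all gold or all silver: C(14,4) + C(18,4) − C(9,4) = 1001 + 3060 − 126 = 3935.
So draws with at least one of each: 8855 − 3935 = 4920, probability 4920/8855 = 984/1771.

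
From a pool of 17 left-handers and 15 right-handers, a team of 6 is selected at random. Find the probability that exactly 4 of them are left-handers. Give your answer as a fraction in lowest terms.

There are C(32,6) = 906192 ways to choose 6 from 32.
Selections with exactly 4 left-handers: choose 4 of the 17 left-handers and 2 of the 15 right-handers, C(17,4)·C(15,2) = 2380·105 = 249900.
Probability = 249900/906192 = 2975/10788.

2975/10788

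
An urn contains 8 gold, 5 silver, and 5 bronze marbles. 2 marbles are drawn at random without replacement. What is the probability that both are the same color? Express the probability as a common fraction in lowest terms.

There are C(18,2) = 153 ways to draw 2 marbles.
All same color: C(8,2) + C(5,2) + C(5,2) = 28 + 10 + 10 = 48.
Probability = 48/153 = 16/51.

16/51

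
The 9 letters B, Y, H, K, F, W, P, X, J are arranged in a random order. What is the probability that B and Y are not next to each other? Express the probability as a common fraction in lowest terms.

7/9

There are 9! = 362880 arrangements.
Arrangements with B and Y adjacent: 2·8! = 80640.
So not adjacent: 362880 − 80640 = 282240, probability 282240/362880 = 7/9.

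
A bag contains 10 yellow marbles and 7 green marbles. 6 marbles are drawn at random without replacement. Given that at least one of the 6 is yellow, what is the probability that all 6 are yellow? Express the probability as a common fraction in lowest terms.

Work in counts. Selections with at least one yellow: C(17,6) − C(7,6) = 12376 − 7 = 12369.
Of those, selections where all 6 are yellow: C(10,6) = 210.
Conditional probability = 210/12369 = 10/589.

10/589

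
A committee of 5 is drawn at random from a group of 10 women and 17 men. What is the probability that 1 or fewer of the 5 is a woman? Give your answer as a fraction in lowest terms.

1666/4485

There are C(27,5) = 80730 ways to choose the 5.
Favorable selections (1 or fewer woman): C(10,0)·C(17,5) + C(10,1)·C(17,4) = 6188 + 23800 = 29988.
Probability = 29988/80730 = 1666/4485.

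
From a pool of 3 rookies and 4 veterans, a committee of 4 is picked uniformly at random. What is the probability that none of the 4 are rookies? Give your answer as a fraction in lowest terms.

There are C(7,4) = 35 possible selections.
Selections with no rookies (all veterans): C(4,4) = 1.
Probability = 1/35.

1/35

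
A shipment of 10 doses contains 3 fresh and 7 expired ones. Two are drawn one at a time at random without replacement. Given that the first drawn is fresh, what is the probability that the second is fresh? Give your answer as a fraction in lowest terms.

After removing one fresh, 9 remain: 2 fresh and 7 expired.
So the probability the next is fresh is 2/9.

2/9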